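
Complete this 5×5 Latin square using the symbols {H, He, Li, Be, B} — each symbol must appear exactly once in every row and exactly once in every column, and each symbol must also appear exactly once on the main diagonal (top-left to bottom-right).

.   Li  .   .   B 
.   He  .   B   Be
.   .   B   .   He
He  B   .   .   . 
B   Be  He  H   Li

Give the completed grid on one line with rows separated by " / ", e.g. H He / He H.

H Li Be He B / Li He H B Be / Be H B Li He / He B Li Be H / B Be He H Li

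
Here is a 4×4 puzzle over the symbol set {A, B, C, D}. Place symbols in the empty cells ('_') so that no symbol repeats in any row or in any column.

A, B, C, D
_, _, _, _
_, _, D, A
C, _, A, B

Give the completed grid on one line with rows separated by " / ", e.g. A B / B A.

A B C D / D A B C / B C D A / C D A B

(r2,c3) = B
(r2,c4) = C
(r3,c1) = B
(r3,c2) = C
(r4,c2) = D
(r2,c1) = D
(r2,c2) = A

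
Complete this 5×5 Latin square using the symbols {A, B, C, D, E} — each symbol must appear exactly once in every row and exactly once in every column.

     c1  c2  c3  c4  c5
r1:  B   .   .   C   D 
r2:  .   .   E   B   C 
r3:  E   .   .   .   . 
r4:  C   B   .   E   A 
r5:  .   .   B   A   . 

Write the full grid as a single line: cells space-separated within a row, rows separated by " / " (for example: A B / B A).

B E A C D / A D E B C / E A C D B / C B D E A / D C B A E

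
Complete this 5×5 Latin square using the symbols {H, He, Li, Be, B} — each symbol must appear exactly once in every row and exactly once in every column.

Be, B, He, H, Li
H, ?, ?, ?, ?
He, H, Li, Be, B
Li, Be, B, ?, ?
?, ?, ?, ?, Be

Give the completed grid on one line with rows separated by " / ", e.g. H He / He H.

Be B He H Li / H Li Be B He / He H Li Be B / Li Be B He H / B He H Li Be

(r2,c3) = Be
(r2,c5) = He
(r4,c4) = He
(r4,c5) = H
(r5,c1) = B
(r5,c3) = H
(r5,c4) = Li
(r2,c2) = Li
(r2,c4) = B
(r5,c2) = He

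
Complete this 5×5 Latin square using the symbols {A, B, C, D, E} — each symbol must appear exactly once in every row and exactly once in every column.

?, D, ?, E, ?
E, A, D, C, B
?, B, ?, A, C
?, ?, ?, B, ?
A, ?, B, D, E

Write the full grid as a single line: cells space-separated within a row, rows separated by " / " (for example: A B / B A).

B D C E A / E A D C B / D B E A C / C E A B D / A C B D E

At row 1, column 5: row 1 has {D,E}; column 5 has {B,C,E}; that leaves A.
At row 3, column 1: row 3 has {A,B,C}; column 1 has {A,E}; that leaves D.
At row 3, column 3: row 3 has {A,B,C,D}; column 3 has {B,D}; that leaves E.
At row 4, column 1: row 4 has {B}; column 1 has {A,D,E}; that leaves C.
At row 4, column 2: row 4 has {B,C}; column 2 has {A,B,D}; that leaves E.
At row 4, column 3: row 4 has {B,C,E}; column 3 has {B,D,E}; that leaves A.
At row 4, column 5: row 4 has {A,B,C,E}; column 5 has {A,B,C,E}; that leaves D.
At row 5, column 2: row 5 has {A,B,D,E}; column 2 has {A,B,D,E}; that leaves C.
At row 1, column 1: row 1 has {A,D,E}; column 1 has {A,C,D,E}; that leaves B.
At row 1, column 3: row 1 has {A,B,D,E}; column 3 has {A,B,D,E}; that leaves C.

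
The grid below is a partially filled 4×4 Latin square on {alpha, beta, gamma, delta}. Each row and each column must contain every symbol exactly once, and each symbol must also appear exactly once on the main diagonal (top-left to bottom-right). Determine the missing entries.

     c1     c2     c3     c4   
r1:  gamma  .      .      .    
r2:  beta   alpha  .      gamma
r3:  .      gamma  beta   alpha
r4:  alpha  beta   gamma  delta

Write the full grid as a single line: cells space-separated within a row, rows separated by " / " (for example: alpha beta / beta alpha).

gamma delta alpha beta / beta alpha delta gamma / delta gamma beta alpha / alpha beta gamma delta

row 1 has {gamma}; column 2 has {alpha,beta,gamma} — only delta is left for (r1,c2).
row 1 has {gamma,delta}; column 3 has {beta,gamma} — only alpha is left for (r1,c3).
row 1 has {alpha,gamma,delta}; column 4 has {alpha,gamma,delta} — only beta is left for (r1,c4).
row 2 has {alpha,beta,gamma}; column 3 has {alpha,beta,gamma} — only delta is left for (r2,c3).
row 3 has {alpha,beta,gamma}; column 1 has {alpha,beta,gamma} — only delta is left for (r3,c1).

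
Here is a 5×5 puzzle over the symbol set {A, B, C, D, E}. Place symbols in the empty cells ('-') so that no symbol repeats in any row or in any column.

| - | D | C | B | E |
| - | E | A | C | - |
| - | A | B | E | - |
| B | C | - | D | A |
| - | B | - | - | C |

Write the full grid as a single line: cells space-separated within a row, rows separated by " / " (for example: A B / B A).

A D C B E / D E A C B / C A B E D / B C E D A / E B D A C

At row 1, column 1: row 1 has {B,C,D,E}; column 1 has {B}; that leaves A.
At row 2, column 1: row 2 has {A,C,E}; column 1 has {A,B}; that leaves D.
At row 2, column 5: row 2 has {A,C,D,E}; column 5 has {A,C,E}; that leaves B.
At row 3, column 1: row 3 has {A,B,E}; column 1 has {A,B,D}; that leaves C.
At row 3, column 5: row 3 has {A,B,C,E}; column 5 has {A,B,C,E}; that leaves D.
At row 4, column 3: row 4 has {A,B,C,D}; column 3 has {A,B,C}; that leaves E.
At row 5, column 1: row 5 has {B,C}; column 1 has {A,B,C,D}; that leaves E.
At row 5, column 3: row 5 has {B,C,E}; column 3 has {A,B,C,E}; that leaves D.
At row 5, column 4: row 5 has {B,C,D,E}; column 4 has {B,C,D,E}; that leaves A.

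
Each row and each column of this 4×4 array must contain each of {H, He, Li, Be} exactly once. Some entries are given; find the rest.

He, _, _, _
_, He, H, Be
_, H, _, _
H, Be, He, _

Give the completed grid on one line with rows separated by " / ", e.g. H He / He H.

He Li Be H / Li He H Be / Be H Li He / H Be He Li

(r1,c2) = Li
(r1,c3) = Be
(r1,c4) = H
(r2,c1) = Li
(r3,c1) = Be
(r3,c3) = Li
(r3,c4) = He
(r4,c4) = Li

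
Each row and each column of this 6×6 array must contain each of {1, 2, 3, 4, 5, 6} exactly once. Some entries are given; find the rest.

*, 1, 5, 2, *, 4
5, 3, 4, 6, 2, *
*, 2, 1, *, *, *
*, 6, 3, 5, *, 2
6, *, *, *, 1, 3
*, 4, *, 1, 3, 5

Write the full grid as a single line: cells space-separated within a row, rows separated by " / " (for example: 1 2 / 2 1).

3 1 5 2 6 4 / 5 3 4 6 2 1 / 4 2 1 3 5 6 / 1 6 3 5 4 2 / 6 5 2 4 1 3 / 2 4 6 1 3 5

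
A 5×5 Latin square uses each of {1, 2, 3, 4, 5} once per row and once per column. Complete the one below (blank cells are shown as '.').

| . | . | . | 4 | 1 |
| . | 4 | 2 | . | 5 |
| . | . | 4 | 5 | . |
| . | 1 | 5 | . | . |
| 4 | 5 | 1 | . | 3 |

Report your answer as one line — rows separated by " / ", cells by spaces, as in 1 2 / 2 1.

5 2 3 4 1 / 3 4 2 1 5 / 1 3 4 5 2 / 2 1 5 3 4 / 4 5 1 2 3

At row 1, column 3: row 1 has {1,4}; column 3 has {1,2,4,5}; that leaves 3.
At row 3, column 5: row 3 has {4,5}; column 5 has {1,3,5}; that leaves 2.
At row 4, column 5: row 4 has {1,5}; column 5 has {1,2,3,5}; that leaves 4.
At row 5, column 4: row 5 has {1,3,4,5}; column 4 has {4,5}; that leaves 2.
At row 1, column 2: row 1 has {1,3,4}; column 2 has {1,4,5}; that leaves 2.
At row 3, column 2: row 3 has {2,4,5}; column 2 has {1,2,4,5}; that leaves 3.
At row 4, column 4: row 4 has {1,4,5}; column 4 has {2,4,5}; that leaves 3.
At row 1, column 1: row 1 has {1,2,3,4}; column 1 has {4}; that leaves 5.
At row 2, column 4: row 2 has {2,4,5}; column 4 has {2,3,4,5}; that leaves 1.
At row 3, column 1: row 3 has {2,3,4,5}; column 1 has {4,5}; that leaves 1.
At row 4, column 1: row 4 has {1,3,4,5}; column 1 has {1,4,5}; that leaves 2.
At row 2, column 1: row 2 has {1,2,4,5}; column 1 has {1,2,4,5}; that leaves 3.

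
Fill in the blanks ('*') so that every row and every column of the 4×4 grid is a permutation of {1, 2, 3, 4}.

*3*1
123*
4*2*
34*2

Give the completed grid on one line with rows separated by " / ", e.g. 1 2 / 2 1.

2 3 4 1 / 1 2 3 4 / 4 1 2 3 / 3 4 1 2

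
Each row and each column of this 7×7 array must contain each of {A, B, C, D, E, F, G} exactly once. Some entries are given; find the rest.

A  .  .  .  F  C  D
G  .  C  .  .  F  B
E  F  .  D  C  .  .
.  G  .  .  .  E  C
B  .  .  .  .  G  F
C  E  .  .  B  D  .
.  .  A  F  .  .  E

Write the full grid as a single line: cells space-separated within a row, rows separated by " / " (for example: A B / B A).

A B G E F C D / G D C A E F B / E F B D C A G / F G D B A E C / B A E C D G F / C E F G B D A / D C A F G B E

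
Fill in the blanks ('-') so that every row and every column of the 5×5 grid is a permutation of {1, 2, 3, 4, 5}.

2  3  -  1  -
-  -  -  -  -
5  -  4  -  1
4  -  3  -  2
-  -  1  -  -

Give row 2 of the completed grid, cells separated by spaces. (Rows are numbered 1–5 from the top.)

(r1,c3) = 5
(r1,c5) = 4
(r2,c3) = 2
(r3,c2) = 2
(r3,c4) = 3
(r4,c4) = 5
(r5,c1) = 3
(r5,c5) = 5
(r2,c1) = 1
(r2,c4) = 4
(r2,c5) = 3
(r4,c2) = 1
(r5,c2) = 4
(r5,c4) = 2
(r2,c2) = 5

1 5 2 4 3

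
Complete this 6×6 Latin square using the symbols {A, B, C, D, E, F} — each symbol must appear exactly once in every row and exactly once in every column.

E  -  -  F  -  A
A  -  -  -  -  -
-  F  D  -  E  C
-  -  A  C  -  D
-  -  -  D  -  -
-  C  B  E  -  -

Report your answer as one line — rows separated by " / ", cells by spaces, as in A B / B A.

E B C F D A / A D F B C E / B F D A E C / F E A C B D / C A E D F B / D C B E A F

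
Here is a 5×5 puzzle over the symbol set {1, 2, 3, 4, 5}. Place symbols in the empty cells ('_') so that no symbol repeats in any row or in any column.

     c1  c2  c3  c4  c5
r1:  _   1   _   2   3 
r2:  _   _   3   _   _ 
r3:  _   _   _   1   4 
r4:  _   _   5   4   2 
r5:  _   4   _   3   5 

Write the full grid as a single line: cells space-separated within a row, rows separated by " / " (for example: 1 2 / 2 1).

5 1 4 2 3 / 4 2 3 5 1 / 3 5 2 1 4 / 1 3 5 4 2 / 2 4 1 3 5

(r1,c3) = 4
(r2,c4) = 5
(r2,c5) = 1
(r3,c3) = 2
(r4,c2) = 3
(r5,c3) = 1
(r1,c1) = 5
(r2,c2) = 2
(r3,c1) = 3
(r3,c2) = 5
(r4,c1) = 1
(r5,c1) = 2
(r2,c1) = 4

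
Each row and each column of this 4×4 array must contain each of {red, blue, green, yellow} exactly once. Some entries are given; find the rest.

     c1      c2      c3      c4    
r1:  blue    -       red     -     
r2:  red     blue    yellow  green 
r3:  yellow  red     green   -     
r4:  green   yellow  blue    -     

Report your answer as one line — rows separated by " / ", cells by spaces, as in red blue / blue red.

blue green red yellow / red blue yellow green / yellow red green blue / green yellow blue red

(r1,c2) = green
(r1,c4) = yellow
(r3,c4) = blue
(r4,c4) = red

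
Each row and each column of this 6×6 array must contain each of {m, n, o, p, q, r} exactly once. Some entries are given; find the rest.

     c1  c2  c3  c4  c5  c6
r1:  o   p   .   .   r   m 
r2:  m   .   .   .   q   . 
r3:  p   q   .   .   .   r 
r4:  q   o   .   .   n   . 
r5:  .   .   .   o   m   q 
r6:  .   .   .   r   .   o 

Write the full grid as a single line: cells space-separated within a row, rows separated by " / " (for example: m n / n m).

o p n q r m / m r o p q n / p q m n o r / q o r m n p / r n p o m q / n m q r p o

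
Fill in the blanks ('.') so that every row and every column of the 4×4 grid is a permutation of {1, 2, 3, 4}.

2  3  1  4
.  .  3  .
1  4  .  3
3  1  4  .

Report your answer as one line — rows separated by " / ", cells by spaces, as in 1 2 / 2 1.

2 3 1 4 / 4 2 3 1 / 1 4 2 3 / 3 1 4 2

(r2,c1) = 4
(r2,c2) = 2
(r2,c4) = 1
(r3,c3) = 2
(r4,c4) = 2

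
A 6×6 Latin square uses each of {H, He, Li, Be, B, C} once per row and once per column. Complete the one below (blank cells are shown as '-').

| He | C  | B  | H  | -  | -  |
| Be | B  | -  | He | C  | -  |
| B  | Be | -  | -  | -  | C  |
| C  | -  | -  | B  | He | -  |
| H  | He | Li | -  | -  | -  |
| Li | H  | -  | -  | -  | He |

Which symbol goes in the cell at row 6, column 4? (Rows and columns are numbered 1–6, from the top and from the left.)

Be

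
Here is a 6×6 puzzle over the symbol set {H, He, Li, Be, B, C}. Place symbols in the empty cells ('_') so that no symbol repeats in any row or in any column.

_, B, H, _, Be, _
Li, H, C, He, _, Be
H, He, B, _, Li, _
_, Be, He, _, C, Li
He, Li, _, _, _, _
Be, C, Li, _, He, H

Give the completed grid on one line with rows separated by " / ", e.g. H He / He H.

At row 1, column 1: row 1 has {H,Be,B}; column 1 has {H,He,Li,Be}; that leaves C.
At row 1, column 4: row 1 has {H,Be,B,C}; column 4 has {He}; that leaves Li.
At row 1, column 6: row 1 has {H,Li,Be,B,C}; column 6 has {H,Li,Be}; that leaves He.
At row 2, column 5: row 2 has {H,He,Li,Be,C}; column 5 has {He,Li,Be,C}; that leaves B.
At row 3, column 6: row 3 has {H,He,Li,B}; column 6 has {H,He,Li,Be}; that leaves C.
At row 4, column 1: row 4 has {He,Li,Be,C}; column 1 has {H,He,Li,Be,C}; that leaves B.
At row 4, column 4: row 4 has {He,Li,Be,B,C}; column 4 has {He,Li}; that leaves H.
At row 5, column 3: row 5 has {He,Li}; column 3 has {H,He,Li,B,C}; that leaves Be.
At row 5, column 5: row 5 has {He,Li,Be}; column 5 has {He,Li,Be,B,C}; that leaves H.
At row 5, column 6: row 5 has {H,He,Li,Be}; column 6 has {H,He,Li,Be,C}; that leaves B.
At row 6, column 4: row 6 has {H,He,Li,Be,C}; column 4 has {H,He,Li}; that leaves B.
At row 3, column 4: row 3 has {H,He,Li,B,C}; column 4 has {H,He,Li,B}; that leaves Be.
At row 5, column 4: row 5 has {H,He,Li,Be,B}; column 4 has {H,He,Li,Be,B}; that leaves C.

C B H Li Be He / Li H C He B Be / H He B Be Li C / B Be He H C Li / He Li Be C H B / Be C Li B He H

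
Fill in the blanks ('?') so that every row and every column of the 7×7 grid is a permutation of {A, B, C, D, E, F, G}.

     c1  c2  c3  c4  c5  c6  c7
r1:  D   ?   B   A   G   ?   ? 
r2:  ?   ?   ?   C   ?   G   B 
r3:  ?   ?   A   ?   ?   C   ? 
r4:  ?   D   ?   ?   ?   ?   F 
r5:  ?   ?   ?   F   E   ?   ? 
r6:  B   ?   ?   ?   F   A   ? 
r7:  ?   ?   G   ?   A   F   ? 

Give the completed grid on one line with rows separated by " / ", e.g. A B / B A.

D F B A G E C / E A F C D G B / F G A D B C E / A D E G C B F / G B C F E D A / B C D E F A G / C E G B A F D

(r1,c6): row 1 has {A,B,D,G}; column 6 has {A,C,F,G}, so it must be E.
(r1,c7): row 1 has {A,B,D,E,G}; column 7 has {B,F}, so it must be C.
(r2,c5): row 2 has {B,C,G}; column 5 has {A,E,F,G}, so it must be D.
(r3,c5): row 3 has {A,C}; column 5 has {A,D,E,F,G}, so it must be B.
(r4,c5): row 4 has {D,F}; column 5 has {A,B,D,E,F,G}, so it must be C.
(r4,c6): row 4 has {C,D,F}; column 6 has {A,C,E,F,G}, so it must be B.
(r5,c6): row 5 has {E,F}; column 6 has {A,B,C,E,F,G}, so it must be D.
(r1,c2): row 1 has {A,B,C,D,E,G}; column 2 has {D}, so it must be F.
(r4,c3): row 4 has {B,C,D,F}; column 3 has {A,B,G}, so it must be E.
(r4,c4): row 4 has {B,C,D,E,F}; column 4 has {A,C,F}, so it must be G.
(r5,c3): row 5 has {D,E,F}; column 3 has {A,B,E,G}, so it must be C.
(r6,c3): row 6 has {A,B,F}; column 3 has {A,B,C,E,G}, so it must be D.
(r6,c4): row 6 has {A,B,D,F}; column 4 has {A,C,F,G}, so it must be E.
(r6,c7): row 6 has {A,B,D,E,F}; column 7 has {B,C,F}, so it must be G.
(r2,c3): row 2 has {B,C,D,G}; column 3 has {A,B,C,D,E,G}, so it must be F.
(r3,c4): row 3 has {A,B,C}; column 4 has {A,C,E,F,G}, so it must be D.
(r3,c7): row 3 has {A,B,C,D}; column 7 has {B,C,F,G}, so it must be E.
(r4,c1): row 4 has {B,C,D,E,F,G}; column 1 has {B,D}, so it must be A.
(r5,c1): row 5 has {C,D,E,F}; column 1 has {A,B,D}, so it must be G.
(r5,c7): row 5 has {C,D,E,F,G}; column 7 has {B,C,E,F,G}, so it must be A.
(r6,c2): row 6 has {A,B,D,E,F,G}; column 2 has {D,F}, so it must be C.
(r7,c4): row 7 has {A,F,G}; column 4 has {A,C,D,E,F,G}, so it must be B.
(r7,c7): row 7 has {A,B,F,G}; column 7 has {A,B,C,E,F,G}, so it must be D.
(r2,c1): row 2 has {B,C,D,F,G}; column 1 has {A,B,D,G}, so it must be E.
(r2,c2): row 2 has {B,C,D,E,F,G}; column 2 has {C,D,F}, so it must be A.
(r3,c1): row 3 has {A,B,C,D,E}; column 1 has {A,B,D,E,G}, so it must be F.
(r3,c2): row 3 has {A,B,C,D,E,F}; column 2 has {A,C,D,F}, so it must be G.
(r5,c2): row 5 has {A,C,D,E,F,G}; column 2 has {A,C,D,F,G}, so it must be B.
(r7,c1): row 7 has {A,B,D,F,G}; column 1 has {A,B,D,E,F,G}, so it must be C.
(r7,c2): row 7 has {A,B,C,D,F,G}; column 2 has {A,B,C,D,F,G}, so it must be E.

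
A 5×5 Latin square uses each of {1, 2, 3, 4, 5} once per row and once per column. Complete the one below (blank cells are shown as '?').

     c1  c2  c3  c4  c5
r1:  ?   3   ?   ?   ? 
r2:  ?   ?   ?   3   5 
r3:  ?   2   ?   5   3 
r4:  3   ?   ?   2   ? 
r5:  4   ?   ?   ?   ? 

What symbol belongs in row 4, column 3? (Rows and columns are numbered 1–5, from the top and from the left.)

5

(r3,c1): row 3 has {2,3,5}; column 1 has {3,4}, so it must be 1.
(r3,c3): row 3 has {1,2,3,5}; column 3 is empty so far, so it must be 4.
(r5,c4): row 5 has {4}; column 4 has {2,3,5}, so it must be 1.
(r5,c5): row 5 has {1,4}; column 5 has {3,5}, so it must be 2.
(r1,c4): row 1 has {3}; column 4 has {1,2,3,5}, so it must be 4.
(r1,c5): row 1 has {3,4}; column 5 has {2,3,5}, so it must be 1.
(r2,c1): row 2 has {3,5}; column 1 has {1,3,4}, so it must be 2.
(r2,c3): row 2 has {2,3,5}; column 3 has {4}, so it must be 1.
(r4,c3): row 4 has {2,3}; column 3 has {1,4}, so it must be 5.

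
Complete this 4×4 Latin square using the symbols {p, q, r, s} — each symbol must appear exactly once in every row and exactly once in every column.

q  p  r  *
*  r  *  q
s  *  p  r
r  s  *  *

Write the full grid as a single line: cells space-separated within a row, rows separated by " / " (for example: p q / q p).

q p r s / p r s q / s q p r / r s q p

(r1,c4) = s
(r2,c1) = p
(r2,c3) = s
(r3,c2) = q
(r4,c3) = q
(r4,c4) = p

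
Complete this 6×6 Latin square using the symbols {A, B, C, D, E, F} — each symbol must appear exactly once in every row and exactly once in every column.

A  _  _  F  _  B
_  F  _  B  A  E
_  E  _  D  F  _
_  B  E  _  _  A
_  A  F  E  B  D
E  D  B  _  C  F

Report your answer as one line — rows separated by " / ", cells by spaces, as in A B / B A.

(r1,c2): row 1 has {A,B,F}; column 2 has {A,B,D,E,F}, so it must be C.
(r1,c3): row 1 has {A,B,C,F}; column 3 has {B,E,F}, so it must be D.
(r1,c5): row 1 has {A,B,C,D,F}; column 5 has {A,B,C,F}, so it must be E.
(r2,c3): row 2 has {A,B,E,F}; column 3 has {B,D,E,F}, so it must be C.
(r3,c3): row 3 has {D,E,F}; column 3 has {B,C,D,E,F}, so it must be A.
(r3,c6): row 3 has {A,D,E,F}; column 6 has {A,B,D,E,F}, so it must be C.
(r4,c4): row 4 has {A,B,E}; column 4 has {B,D,E,F}, so it must be C.
(r4,c5): row 4 has {A,B,C,E}; column 5 has {A,B,C,E,F}, so it must be D.
(r5,c1): row 5 has {A,B,D,E,F}; column 1 has {A,E}, so it must be C.
(r6,c4): row 6 has {B,C,D,E,F}; column 4 has {B,C,D,E,F}, so it must be A.
(r2,c1): row 2 has {A,B,C,E,F}; column 1 has {A,C,E}, so it must be D.
(r3,c1): row 3 has {A,C,D,E,F}; column 1 has {A,C,D,E}, so it must be B.
(r4,c1): row 4 has {A,B,C,D,E}; column 1 has {A,B,C,D,E}, so it must be F.

A C D F E B / D F C B A E / B E A D F C / F B E C D A / C A F E B D / E D B A C F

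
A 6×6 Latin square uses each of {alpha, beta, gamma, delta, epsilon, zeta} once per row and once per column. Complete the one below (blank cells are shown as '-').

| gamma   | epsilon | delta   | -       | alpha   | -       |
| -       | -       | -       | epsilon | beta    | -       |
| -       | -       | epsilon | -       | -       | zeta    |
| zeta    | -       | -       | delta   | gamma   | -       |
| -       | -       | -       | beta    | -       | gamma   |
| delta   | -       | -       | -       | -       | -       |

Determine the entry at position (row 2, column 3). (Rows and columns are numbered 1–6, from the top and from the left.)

gamma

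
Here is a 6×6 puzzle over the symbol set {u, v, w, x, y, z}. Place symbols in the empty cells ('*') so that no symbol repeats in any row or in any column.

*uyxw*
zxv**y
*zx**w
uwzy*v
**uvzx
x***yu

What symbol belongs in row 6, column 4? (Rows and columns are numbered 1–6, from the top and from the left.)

z

(r1,c1) = v
(r1,c6) = z
(r2,c5) = u
(r3,c1) = y
(r3,c4) = u
(r3,c5) = v
(r4,c5) = x
(r5,c1) = w
(r5,c2) = y
(r6,c2) = v
(r6,c3) = w
(r6,c4) = z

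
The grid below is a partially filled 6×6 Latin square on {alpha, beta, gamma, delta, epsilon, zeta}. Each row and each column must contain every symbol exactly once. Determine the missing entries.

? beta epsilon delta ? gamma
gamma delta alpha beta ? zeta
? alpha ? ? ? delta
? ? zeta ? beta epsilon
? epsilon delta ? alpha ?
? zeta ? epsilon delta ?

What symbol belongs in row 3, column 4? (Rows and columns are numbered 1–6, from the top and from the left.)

zeta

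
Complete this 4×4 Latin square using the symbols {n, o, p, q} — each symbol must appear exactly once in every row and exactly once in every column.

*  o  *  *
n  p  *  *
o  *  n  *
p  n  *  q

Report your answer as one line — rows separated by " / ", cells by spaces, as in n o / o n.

q o p n / n p q o / o q n p / p n o q

(r1,c1) = q
(r1,c3) = p
(r1,c4) = n
(r2,c4) = o
(r3,c2) = q
(r3,c4) = p
(r4,c3) = o
(r2,c3) = q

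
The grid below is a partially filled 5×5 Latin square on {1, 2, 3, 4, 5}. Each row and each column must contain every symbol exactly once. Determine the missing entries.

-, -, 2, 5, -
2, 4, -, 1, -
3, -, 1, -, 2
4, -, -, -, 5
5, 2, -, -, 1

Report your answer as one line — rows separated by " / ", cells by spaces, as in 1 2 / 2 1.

(r1,c1) = 1
(r1,c2) = 3
(r1,c5) = 4
(r2,c5) = 3
(r3,c2) = 5
(r3,c4) = 4
(r4,c2) = 1
(r4,c3) = 3
(r4,c4) = 2
(r5,c3) = 4
(r5,c4) = 3
(r2,c3) = 5

1 3 2 5 4 / 2 4 5 1 3 / 3 5 1 4 2 / 4 1 3 2 5 / 5 2 4 3 1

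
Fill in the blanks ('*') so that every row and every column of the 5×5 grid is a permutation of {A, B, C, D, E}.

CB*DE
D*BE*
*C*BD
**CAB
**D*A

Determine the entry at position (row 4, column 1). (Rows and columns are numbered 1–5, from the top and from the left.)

E

At row 1, column 3: row 1 has {B,C,D,E}; column 3 has {B,C,D}; that leaves A.
At row 2, column 2: row 2 has {B,D,E}; column 2 has {B,C}; that leaves A.
At row 2, column 5: row 2 has {A,B,D,E}; column 5 has {A,B,D,E}; that leaves C.
At row 3, column 3: row 3 has {B,C,D}; column 3 has {A,B,C,D}; that leaves E.
At row 4, column 1: row 4 has {A,B,C}; column 1 has {C,D}; that leaves E.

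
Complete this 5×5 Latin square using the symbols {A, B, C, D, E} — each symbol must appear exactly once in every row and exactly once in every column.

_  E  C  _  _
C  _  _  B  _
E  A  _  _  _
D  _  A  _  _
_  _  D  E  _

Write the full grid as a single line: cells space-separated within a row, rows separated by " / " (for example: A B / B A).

At row 2, column 2: row 2 has {B,C}; column 2 has {A,E}; that leaves D.
At row 2, column 3: row 2 has {B,C,D}; column 3 has {A,C,D}; that leaves E.
At row 2, column 5: row 2 has {B,C,D,E}; column 5 is empty so far; that leaves A.
At row 3, column 3: row 3 has {A,E}; column 3 has {A,C,D,E}; that leaves B.
At row 4, column 4: row 4 has {A,D}; column 4 has {B,E}; that leaves C.
At row 3, column 4: row 3 has {A,B,E}; column 4 has {B,C,E}; that leaves D.
At row 3, column 5: row 3 has {A,B,D,E}; column 5 has {A}; that leaves C.
At row 4, column 2: row 4 has {A,C,D}; column 2 has {A,D,E}; that leaves B.
At row 4, column 5: row 4 has {A,B,C,D}; column 5 has {A,C}; that leaves E.
At row 5, column 2: row 5 has {D,E}; column 2 has {A,B,D,E}; that leaves C.
At row 5, column 5: row 5 has {C,D,E}; column 5 has {A,C,E}; that leaves B.
At row 1, column 4: row 1 has {C,E}; column 4 has {B,C,D,E}; that leaves A.
At row 1, column 5: row 1 has {A,C,E}; column 5 has {A,B,C,E}; that leaves D.
At row 5, column 1: row 5 has {B,C,D,E}; column 1 has {C,D,E}; that leaves A.
At row 1, column 1: row 1 has {A,C,D,E}; column 1 has {A,C,D,E}; that leaves B.

B E C A D / C D E B A / E A B D C / D B A C E / A C D E B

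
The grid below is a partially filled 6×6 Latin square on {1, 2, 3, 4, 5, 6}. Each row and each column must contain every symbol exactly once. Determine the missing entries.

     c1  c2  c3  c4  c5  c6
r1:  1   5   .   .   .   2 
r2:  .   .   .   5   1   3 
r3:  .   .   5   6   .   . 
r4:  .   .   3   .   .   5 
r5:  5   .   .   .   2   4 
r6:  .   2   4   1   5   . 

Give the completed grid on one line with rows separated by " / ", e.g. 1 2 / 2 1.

Cell (r1,c3): row 1 has {1,2,5}; column 3 has {3,4,5} → 6.
Cell (r2,c3): row 2 has {1,3,5}; column 3 has {3,4,5,6} → 2.
Cell (r3,c6): row 3 has {5,6}; column 6 has {2,3,4,5} → 1.
Cell (r5,c3): row 5 has {2,4,5}; column 3 has {2,3,4,5,6} → 1.
Cell (r5,c4): row 5 has {1,2,4,5}; column 4 has {1,5,6} → 3.
Cell (r6,c6): row 6 has {1,2,4,5}; column 6 has {1,2,3,4,5} → 6.
Cell (r1,c4): row 1 has {1,2,5,6}; column 4 has {1,3,5,6} → 4.
Cell (r1,c5): row 1 has {1,2,4,5,6}; column 5 has {1,2,5} → 3.
Cell (r3,c5): row 3 has {1,5,6}; column 5 has {1,2,3,5} → 4.
Cell (r4,c4): row 4 has {3,5}; column 4 has {1,3,4,5,6} → 2.
Cell (r4,c5): row 4 has {2,3,5}; column 5 has {1,2,3,4,5} → 6.
Cell (r5,c2): row 5 has {1,2,3,4,5}; column 2 has {2,5} → 6.
Cell (r6,c1): row 6 has {1,2,4,5,6}; column 1 has {1,5} → 3.
Cell (r2,c2): row 2 has {1,2,3,5}; column 2 has {2,5,6} → 4.
Cell (r3,c1): row 3 has {1,4,5,6}; column 1 has {1,3,5} → 2.
Cell (r3,c2): row 3 has {1,2,4,5,6}; column 2 has {2,4,5,6} → 3.
Cell (r4,c1): row 4 has {2,3,5,6}; column 1 has {1,2,3,5} → 4.
Cell (r4,c2): row 4 has {2,3,4,5,6}; column 2 has {2,3,4,5,6} → 1.
Cell (r2,c1): row 2 has {1,2,3,4,5}; column 1 has {1,2,3,4,5} → 6.

1 5 6 4 3 2 / 6 4 2 5 1 3 / 2 3 5 6 4 1 / 4 1 3 2 6 5 / 5 6 1 3 2 4 / 3 2 4 1 5 6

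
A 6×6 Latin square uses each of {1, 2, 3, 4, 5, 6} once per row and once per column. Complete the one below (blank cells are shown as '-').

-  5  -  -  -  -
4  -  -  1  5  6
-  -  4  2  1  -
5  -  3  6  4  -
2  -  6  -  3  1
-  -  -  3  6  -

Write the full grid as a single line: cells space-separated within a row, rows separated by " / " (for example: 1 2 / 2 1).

6 5 1 4 2 3 / 4 3 2 1 5 6 / 3 6 4 2 1 5 / 5 1 3 6 4 2 / 2 4 6 5 3 1 / 1 2 5 3 6 4

(r1,c4): row 1 has {5}; column 4 has {1,2,3,6}, so it must be 4.
(r1,c5): row 1 has {4,5}; column 5 has {1,3,4,5,6}, so it must be 2.
(r1,c6): row 1 has {2,4,5}; column 6 has {1,6}, so it must be 3.
(r2,c3): row 2 has {1,4,5,6}; column 3 has {3,4,6}, so it must be 2.
(r3,c6): row 3 has {1,2,4}; column 6 has {1,3,6}, so it must be 5.
(r4,c6): row 4 has {3,4,5,6}; column 6 has {1,3,5,6}, so it must be 2.
(r5,c2): row 5 has {1,2,3,6}; column 2 has {5}, so it must be 4.
(r5,c4): row 5 has {1,2,3,4,6}; column 4 has {1,2,3,4,6}, so it must be 5.
(r6,c1): row 6 has {3,6}; column 1 has {2,4,5}, so it must be 1.
(r6,c2): row 6 has {1,3,6}; column 2 has {4,5}, so it must be 2.
(r6,c3): row 6 has {1,2,3,6}; column 3 has {2,3,4,6}, so it must be 5.
(r6,c6): row 6 has {1,2,3,5,6}; column 6 has {1,2,3,5,6}, so it must be 4.
(r1,c1): row 1 has {2,3,4,5}; column 1 has {1,2,4,5}, so it must be 6.
(r1,c3): row 1 has {2,3,4,5,6}; column 3 has {2,3,4,5,6}, so it must be 1.
(r2,c2): row 2 has {1,2,4,5,6}; column 2 has {2,4,5}, so it must be 3.
(r3,c1): row 3 has {1,2,4,5}; column 1 has {1,2,4,5,6}, so it must be 3.
(r3,c2): row 3 has {1,2,3,4,5}; column 2 has {2,3,4,5}, so it must be 6.
(r4,c2): row 4 has {2,3,4,5,6}; column 2 has {2,3,4,5,6}, so it must be 1.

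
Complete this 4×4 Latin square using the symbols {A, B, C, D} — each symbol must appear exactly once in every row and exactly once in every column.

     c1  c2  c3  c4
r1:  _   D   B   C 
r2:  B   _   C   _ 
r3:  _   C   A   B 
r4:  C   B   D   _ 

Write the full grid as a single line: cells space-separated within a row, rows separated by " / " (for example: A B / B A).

A D B C / B A C D / D C A B / C B D A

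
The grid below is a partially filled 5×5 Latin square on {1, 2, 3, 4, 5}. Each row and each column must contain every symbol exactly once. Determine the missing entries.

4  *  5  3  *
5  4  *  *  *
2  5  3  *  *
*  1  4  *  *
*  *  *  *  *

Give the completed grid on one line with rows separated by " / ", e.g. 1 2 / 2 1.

At row 1, column 2: row 1 has {3,4,5}; column 2 has {1,4,5}; that leaves 2.
At row 1, column 5: row 1 has {2,3,4,5}; column 5 is empty so far; that leaves 1.
At row 3, column 5: row 3 has {2,3,5}; column 5 has {1}; that leaves 4.
At row 4, column 1: row 4 has {1,4}; column 1 has {2,4,5}; that leaves 3.
At row 5, column 1: row 5 is empty so far; column 1 has {2,3,4,5}; that leaves 1.
At row 5, column 2: row 5 has {1}; column 2 has {1,2,4,5}; that leaves 3.
At row 5, column 3: row 5 has {1,3}; column 3 has {3,4,5}; that leaves 2.
At row 5, column 5: row 5 has {1,2,3}; column 5 has {1,4}; that leaves 5.
At row 2, column 3: row 2 has {4,5}; column 3 has {2,3,4,5}; that leaves 1.
At row 2, column 4: row 2 has {1,4,5}; column 4 has {3}; that leaves 2.
At row 2, column 5: row 2 has {1,2,4,5}; column 5 has {1,4,5}; that leaves 3.
At row 3, column 4: row 3 has {2,3,4,5}; column 4 has {2,3}; that leaves 1.
At row 4, column 4: row 4 has {1,3,4}; column 4 has {1,2,3}; that leaves 5.
At row 4, column 5: row 4 has {1,3,4,5}; column 5 has {1,3,4,5}; that leaves 2.
At row 5, column 4: row 5 has {1,2,3,5}; column 4 has {1,2,3,5}; that leaves 4.

4 2 5 3 1 / 5 4 1 2 3 / 2 5 3 1 4 / 3 1 4 5 2 / 1 3 2 4 5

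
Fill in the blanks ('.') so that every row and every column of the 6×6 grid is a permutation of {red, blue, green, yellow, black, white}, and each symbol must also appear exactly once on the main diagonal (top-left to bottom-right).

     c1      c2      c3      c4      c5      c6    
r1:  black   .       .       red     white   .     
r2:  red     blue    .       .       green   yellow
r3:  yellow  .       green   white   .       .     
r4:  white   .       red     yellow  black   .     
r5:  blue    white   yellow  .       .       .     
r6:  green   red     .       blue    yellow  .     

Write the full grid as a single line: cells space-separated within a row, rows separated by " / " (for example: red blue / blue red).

(r1,c3) = blue
(r1,c6) = green
(r2,c4) = black
(r3,c2) = black
(r4,c2) = green
(r4,c6) = blue
(r5,c4) = green
(r5,c5) = red
(r5,c6) = black
(r6,c6) = white
(r1,c2) = yellow
(r2,c3) = white
(r3,c5) = blue
(r3,c6) = red
(r6,c3) = black

black yellow blue red white green / red blue white black green yellow / yellow black green white blue red / white green red yellow black blue / blue white yellow green red black / green red black blue yellow white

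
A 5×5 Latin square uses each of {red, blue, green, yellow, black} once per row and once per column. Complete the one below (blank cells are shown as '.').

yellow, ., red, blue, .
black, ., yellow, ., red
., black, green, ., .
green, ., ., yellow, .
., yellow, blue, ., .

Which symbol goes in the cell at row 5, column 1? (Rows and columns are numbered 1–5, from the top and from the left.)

red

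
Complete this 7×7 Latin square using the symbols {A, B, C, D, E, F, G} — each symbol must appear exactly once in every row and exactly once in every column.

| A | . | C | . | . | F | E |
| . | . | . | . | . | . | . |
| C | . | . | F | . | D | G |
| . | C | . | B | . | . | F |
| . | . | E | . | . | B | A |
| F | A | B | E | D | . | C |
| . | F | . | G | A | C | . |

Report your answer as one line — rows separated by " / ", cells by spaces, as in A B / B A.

A B C D G F E / B G F A C E D / C E A F B D G / D C G B E A F / G D E C F B A / F A B E D G C / E F D G A C B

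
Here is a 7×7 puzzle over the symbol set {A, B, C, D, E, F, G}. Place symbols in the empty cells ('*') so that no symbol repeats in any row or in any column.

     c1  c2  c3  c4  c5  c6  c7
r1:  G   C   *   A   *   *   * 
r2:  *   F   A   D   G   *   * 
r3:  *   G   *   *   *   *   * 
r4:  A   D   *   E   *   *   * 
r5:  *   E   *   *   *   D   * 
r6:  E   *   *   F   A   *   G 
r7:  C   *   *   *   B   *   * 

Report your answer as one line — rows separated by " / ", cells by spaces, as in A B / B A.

G C F A D B E / B F A D G E C / D G B C E A F / A D C E F G B / F E G B C D A / E B D F A C G / C A E G B F D

row 2 has {A,D,F,G}; column 1 has {A,C,E,G} — only B is left for (r2,c1).
row 5 has {D,E}; column 1 has {A,B,C,E,G} — only F is left for (r5,c1).
row 5 has {D,E,F}; column 5 has {A,B,G} — only C is left for (r5,c5).
row 6 has {A,E,F,G}; column 2 has {C,D,E,F,G} — only B is left for (r6,c2).
row 6 has {A,B,E,F,G}; column 6 has {D} — only C is left for (r6,c6).
row 7 has {B,C}; column 2 has {B,C,D,E,F,G} — only A is left for (r7,c2).
row 7 has {A,B,C}; column 4 has {A,D,E,F} — only G is left for (r7,c4).
row 2 has {A,B,D,F,G}; column 6 has {C,D} — only E is left for (r2,c6).
row 2 has {A,B,D,E,F,G}; column 7 has {G} — only C is left for (r2,c7).
row 3 has {G}; column 1 has {A,B,C,E,F,G} — only D is left for (r3,c1).
row 4 has {A,D,E}; column 5 has {A,B,C,G} — only F is left for (r4,c5).
row 4 has {A,D,E,F}; column 7 has {C,G} — only B is left for (r4,c7).
row 5 has {C,D,E,F}; column 4 has {A,D,E,F,G} — only B is left for (r5,c4).
row 5 has {B,C,D,E,F}; column 7 has {B,C,G} — only A is left for (r5,c7).
row 6 has {A,B,C,E,F,G}; column 3 has {A} — only D is left for (r6,c3).
row 7 has {A,B,C,G}; column 6 has {C,D,E} — only F is left for (r7,c6).
row 1 has {A,C,G}; column 6 has {C,D,E,F} — only B is left for (r1,c6).
row 3 has {D,G}; column 4 has {A,B,D,E,F,G} — only C is left for (r3,c4).
row 3 has {C,D,G}; column 5 has {A,B,C,F,G} — only E is left for (r3,c5).
row 3 has {C,D,E,G}; column 6 has {B,C,D,E,F} — only A is left for (r3,c6).
row 3 has {A,C,D,E,G}; column 7 has {A,B,C,G} — only F is left for (r3,c7).
row 4 has {A,B,D,E,F}; column 6 has {A,B,C,D,E,F} — only G is left for (r4,c6).
row 5 has {A,B,C,D,E,F}; column 3 has {A,D} — only G is left for (r5,c3).
row 7 has {A,B,C,F,G}; column 3 has {A,D,G} — only E is left for (r7,c3).
row 7 has {A,B,C,E,F,G}; column 7 has {A,B,C,F,G} — only D is left for (r7,c7).
row 1 has {A,B,C,G}; column 3 has {A,D,E,G} — only F is left for (r1,c3).
row 1 has {A,B,C,F,G}; column 5 has {A,B,C,E,F,G} — only D is left for (r1,c5).
row 1 has {A,B,C,D,F,G}; column 7 has {A,B,C,D,F,G} — only E is left for (r1,c7).
row 3 has {A,C,D,E,F,G}; column 3 has {A,D,E,F,G} — only B is left for (r3,c3).
row 4 has {A,B,D,E,F,G}; column 3 has {A,B,D,E,F,G} — only C is left for (r4,c3).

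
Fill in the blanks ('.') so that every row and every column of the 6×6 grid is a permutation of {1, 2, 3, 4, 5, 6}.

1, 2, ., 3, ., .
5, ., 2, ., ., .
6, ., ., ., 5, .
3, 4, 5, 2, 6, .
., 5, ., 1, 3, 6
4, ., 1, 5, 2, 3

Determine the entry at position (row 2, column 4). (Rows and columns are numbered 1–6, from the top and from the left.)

At row 1, column 5: row 1 has {1,2,3}; column 5 has {2,3,5,6}; that leaves 4.
At row 1, column 6: row 1 has {1,2,3,4}; column 6 has {3,6}; that leaves 5.
At row 2, column 5: row 2 has {2,5}; column 5 has {2,3,4,5,6}; that leaves 1.
At row 2, column 6: row 2 has {1,2,5}; column 6 has {3,5,6}; that leaves 4.
At row 3, column 4: row 3 has {5,6}; column 4 has {1,2,3,5}; that leaves 4.
At row 4, column 6: row 4 has {2,3,4,5,6}; column 6 has {3,4,5,6}; that leaves 1.
At row 5, column 1: row 5 has {1,3,5,6}; column 1 has {1,3,4,5,6}; that leaves 2.
At row 5, column 3: row 5 has {1,2,3,5,6}; column 3 has {1,2,5}; that leaves 4.
At row 6, column 2: row 6 has {1,2,3,4,5}; column 2 has {2,4,5}; that leaves 6.
At row 1, column 3: row 1 has {1,2,3,4,5}; column 3 has {1,2,4,5}; that leaves 6.
At row 2, column 2: row 2 has {1,2,4,5}; column 2 has {2,4,5,6}; that leaves 3.
At row 2, column 4: row 2 has {1,2,3,4,5}; column 4 has {1,2,3,4,5}; that leaves 6.

6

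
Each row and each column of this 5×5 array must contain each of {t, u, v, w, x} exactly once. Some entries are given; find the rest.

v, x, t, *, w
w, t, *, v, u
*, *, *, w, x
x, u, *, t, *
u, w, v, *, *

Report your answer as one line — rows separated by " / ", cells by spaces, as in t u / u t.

v x t u w / w t x v u / t v u w x / x u w t v / u w v x t

(r1,c4) = u
(r2,c3) = x
(r3,c1) = t
(r3,c2) = v
(r3,c3) = u
(r4,c3) = w
(r4,c5) = v
(r5,c4) = x
(r5,c5) = t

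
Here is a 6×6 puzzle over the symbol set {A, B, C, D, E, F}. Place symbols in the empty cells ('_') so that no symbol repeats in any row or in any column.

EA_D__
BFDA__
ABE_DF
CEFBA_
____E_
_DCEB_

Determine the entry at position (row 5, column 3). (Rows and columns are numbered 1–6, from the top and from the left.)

A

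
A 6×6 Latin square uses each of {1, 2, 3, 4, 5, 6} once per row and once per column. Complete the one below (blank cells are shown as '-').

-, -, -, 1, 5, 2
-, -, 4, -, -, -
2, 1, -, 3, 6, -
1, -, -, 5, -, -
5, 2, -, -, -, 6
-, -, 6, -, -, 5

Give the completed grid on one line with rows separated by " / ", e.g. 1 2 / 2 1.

row 1 has {1,2,5}; column 3 has {4,6} — only 3 is left for (r1,c3).
row 3 has {1,2,3,6}; column 3 has {3,4,6} — only 5 is left for (r3,c3).
row 3 has {1,2,3,5,6}; column 6 has {2,5,6} — only 4 is left for (r3,c6).
row 4 has {1,5}; column 3 has {3,4,5,6} — only 2 is left for (r4,c3).
row 4 has {1,2,5}; column 6 has {2,4,5,6} — only 3 is left for (r4,c6).
row 5 has {2,5,6}; column 3 has {2,3,4,5,6} — only 1 is left for (r5,c3).
row 5 has {1,2,5,6}; column 4 has {1,3,5} — only 4 is left for (r5,c4).
row 5 has {1,2,4,5,6}; column 5 has {5,6} — only 3 is left for (r5,c5).
row 6 has {5,6}; column 4 has {1,3,4,5} — only 2 is left for (r6,c4).
row 2 has {4}; column 4 has {1,2,3,4,5} — only 6 is left for (r2,c4).
row 2 has {4,6}; column 6 has {2,3,4,5,6} — only 1 is left for (r2,c6).
row 4 has {1,2,3,5}; column 5 has {3,5,6} — only 4 is left for (r4,c5).
row 6 has {2,5,6}; column 5 has {3,4,5,6} — only 1 is left for (r6,c5).
row 2 has {1,4,6}; column 1 has {1,2,5} — only 3 is left for (r2,c1).
row 2 has {1,3,4,6}; column 2 has {1,2} — only 5 is left for (r2,c2).
row 2 has {1,3,4,5,6}; column 5 has {1,3,4,5,6} — only 2 is left for (r2,c5).
row 4 has {1,2,3,4,5}; column 2 has {1,2,5} — only 6 is left for (r4,c2).
row 6 has {1,2,5,6}; column 1 has {1,2,3,5} — only 4 is left for (r6,c1).
row 6 has {1,2,4,5,6}; column 2 has {1,2,5,6} — only 3 is left for (r6,c2).
row 1 has {1,2,3,5}; column 1 has {1,2,3,4,5} — only 6 is left for (r1,c1).
row 1 has {1,2,3,5,6}; column 2 has {1,2,3,5,6} — only 4 is left for (r1,c2).

6 4 3 1 5 2 / 3 5 4 6 2 1 / 2 1 5 3 6 4 / 1 6 2 5 4 3 / 5 2 1 4 3 6 / 4 3 6 2 1 5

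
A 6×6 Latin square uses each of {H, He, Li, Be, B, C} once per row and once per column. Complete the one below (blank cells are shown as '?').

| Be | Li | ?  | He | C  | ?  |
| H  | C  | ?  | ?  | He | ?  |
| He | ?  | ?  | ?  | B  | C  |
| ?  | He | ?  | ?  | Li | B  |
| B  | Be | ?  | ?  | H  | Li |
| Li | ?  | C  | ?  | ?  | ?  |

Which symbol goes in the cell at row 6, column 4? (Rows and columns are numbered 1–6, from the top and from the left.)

H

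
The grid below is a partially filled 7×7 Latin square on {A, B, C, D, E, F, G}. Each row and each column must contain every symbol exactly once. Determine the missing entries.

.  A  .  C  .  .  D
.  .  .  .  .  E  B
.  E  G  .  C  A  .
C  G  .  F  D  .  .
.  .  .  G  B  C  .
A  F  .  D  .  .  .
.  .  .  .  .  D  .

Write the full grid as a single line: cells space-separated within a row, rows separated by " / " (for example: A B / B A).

B A E C G F D / G C D A F E B / D E G B C A F / C G A F D B E / E D F G B C A / A F B D E G C / F B C E A D G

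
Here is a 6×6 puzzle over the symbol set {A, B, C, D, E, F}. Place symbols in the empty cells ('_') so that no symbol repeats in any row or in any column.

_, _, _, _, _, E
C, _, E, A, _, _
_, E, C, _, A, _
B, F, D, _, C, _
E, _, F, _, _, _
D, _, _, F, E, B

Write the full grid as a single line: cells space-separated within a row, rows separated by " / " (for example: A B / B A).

A D B C F E / C B E A D F / F E C B A D / B F D E C A / E A F D B C / D C A F E B

(r3,c1) = F
(r3,c6) = D
(r4,c4) = E
(r4,c6) = A
(r5,c6) = C
(r6,c3) = A
(r1,c1) = A
(r1,c3) = B
(r2,c6) = F
(r3,c4) = B
(r5,c4) = D
(r5,c5) = B
(r6,c2) = C
(r1,c2) = D
(r1,c4) = C
(r1,c5) = F
(r2,c2) = B
(r2,c5) = D
(r5,c2) = A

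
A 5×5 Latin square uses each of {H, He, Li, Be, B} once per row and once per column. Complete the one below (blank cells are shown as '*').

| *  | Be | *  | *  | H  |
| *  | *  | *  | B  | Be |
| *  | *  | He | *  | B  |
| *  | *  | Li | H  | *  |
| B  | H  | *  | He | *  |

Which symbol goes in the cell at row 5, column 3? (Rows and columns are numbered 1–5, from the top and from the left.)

Be

row 1 has {H,Be}; column 3 has {He,Li} — only B is left for (r1,c3).
row 1 has {H,Be,B}; column 4 has {H,He,B} — only Li is left for (r1,c4).
row 2 has {Be,B}; column 3 has {He,Li,B} — only H is left for (r2,c3).
row 3 has {He,B}; column 2 has {H,Be} — only Li is left for (r3,c2).
row 3 has {He,Li,B}; column 4 has {H,He,Li,B} — only Be is left for (r3,c4).
row 4 has {H,Li}; column 5 has {H,Be,B} — only He is left for (r4,c5).
row 5 has {H,He,B}; column 3 has {H,He,Li,B} — only Be is left for (r5,c3).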